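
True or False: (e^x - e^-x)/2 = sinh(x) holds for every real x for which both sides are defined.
True.

Claim: (e^x - e^-x)/2 = sinh(x).
Reasoning: This is exactly the definition of the hyperbolic sine: sinh(x) := (e^x - e^-x)/2.
So the two sides agree for every real x for which both sides are defined.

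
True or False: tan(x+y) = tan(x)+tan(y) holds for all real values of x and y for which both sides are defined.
False.

Claim: tan(x+y) = tan(x)+tan(y).
Test a specific point where both sides are defined: x = -π/4, y = -π/3.
LHS = tan(x+y) ≈ 3.7321
RHS = tan(x)+tan(y) ≈ -2.7321
Since 3.7321 ≠ -2.7321, the equation fails at this point, so it cannot hold for all real values of x and y for which both sides are defined.
The correct formula is tan(x+y) = (tan(x) + tan(y))/(1 - tan(x)tan(y)).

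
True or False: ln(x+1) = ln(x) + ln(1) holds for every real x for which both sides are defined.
False.

Claim: ln(x+1) = ln(x) + ln(1).
Test a specific point where both sides are defined: x = 5.
LHS = ln(x+1) ≈ 1.7918
RHS = ln(x) + ln(1) ≈ 1.6094
Since 1.7918 ≠ 1.6094, the equation fails at this point, so it cannot hold for every real x for which both sides are defined.
ln(1) = 0, so the right side is just ln(x), which differs from ln(x+1).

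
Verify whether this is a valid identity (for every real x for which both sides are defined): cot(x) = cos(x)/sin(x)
Claim: cot(x) = cos(x)/sin(x).
Reasoning: cot(x) is defined as 1/tan(x) = 1/(sin(x)/cos(x)) = cos(x)/sin(x), wherever sin(x) ≠ 0.
So the two sides agree for every real x for which both sides are defined.

Conclusion: Yes, this is an identity.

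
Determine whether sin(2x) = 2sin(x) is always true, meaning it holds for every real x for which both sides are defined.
Claim: sin(2x) = 2sin(x).
Test a specific point where both sides are defined: x = -π/3.
LHS = sin(2x) ≈ -0.8660
RHS = 2sin(x) ≈ -1.7321
Since -0.8660 ≠ -1.7321, the equation fails at this point, so it cannot hold for every real x for which both sides are defined.
The correct double-angle formula is sin(2x) = 2sin(x)cos(x).

Conclusion: No, this is NOT an identity.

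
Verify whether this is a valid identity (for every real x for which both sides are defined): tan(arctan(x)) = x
Claim: tan(arctan(x)) = x.
Reasoning: For every real x, arctan(x) is by definition the angle in (-π/2, π/2) whose tangent equals x. Taking the tangent of that angle returns x.
So the two sides agree for every real x for which both sides are defined.

Conclusion: Yes, this is an identity.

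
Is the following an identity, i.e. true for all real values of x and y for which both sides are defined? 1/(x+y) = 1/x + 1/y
Claim: 1/(x+y) = 1/x + 1/y.
Test a specific point where both sides are defined: x = -1, y = 4.
LHS = 1/(x+y) ≈ 0.3333
RHS = 1/x + 1/y ≈ -0.7500
Since 0.3333 ≠ -0.7500, the equation fails at this point, so it cannot hold for all real values of x and y for which both sides are defined.
1/x + 1/y = (x+y)/(xy), which is not 1/(x+y).

Conclusion: No, this is NOT an identity.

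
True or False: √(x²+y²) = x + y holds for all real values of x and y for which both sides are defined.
False.

Claim: √(x²+y²) = x + y.
Test a specific point where both sides are defined: x = 5, y = 3/2.
LHS = √(x²+y²) ≈ 5.2202
RHS = x + y ≈ 6.5000
Since 5.2202 ≠ 6.5000, the equation fails at this point, so it cannot hold for all real values of x and y for which both sides are defined.
(x+y)² = x² + 2xy + y², not x² + y², so the square root does not split this way.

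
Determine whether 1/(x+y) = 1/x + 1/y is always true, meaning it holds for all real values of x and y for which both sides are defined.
No, this is NOT an identity.

Claim: 1/(x+y) = 1/x + 1/y.
Test a specific point where both sides are defined: x = -1, y = 4.
LHS = 1/(x+y) ≈ 0.3333
RHS = 1/x + 1/y ≈ -0.7500
Since 0.3333 ≠ -0.7500, the equation fails at this point, so it cannot hold for all real values of x and y for which both sides are defined.
1/x + 1/y = (x+y)/(xy), which is not 1/(x+y).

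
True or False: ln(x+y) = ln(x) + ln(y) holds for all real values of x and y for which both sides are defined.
Claim: ln(x+y) = ln(x) + ln(y).
Test a specific point where both sides are defined: x = 4, y = 3/2.
LHS = ln(x+y) ≈ 1.7047
RHS = ln(x) + ln(y) ≈ 1.7918
Since 1.7047 ≠ 1.7918, the equation fails at this point, so it cannot hold for all real values of x and y for which both sides are defined.
ln(x) + ln(y) = ln(xy), not ln(x+y).

Conclusion: False.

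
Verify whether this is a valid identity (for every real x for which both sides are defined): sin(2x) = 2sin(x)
Claim: sin(2x) = 2sin(x).
Test a specific point where both sides are defined: x = 3π/4.
LHS = sin(2x) ≈ -1.0000
RHS = 2sin(x) ≈ 1.4142
Since -1.0000 ≠ 1.4142, the equation fails at this point, so it cannot hold for every real x for which both sides are defined.
The correct double-angle formula is sin(2x) = 2sin(x)cos(x).

Conclusion: No, this is NOT an identity.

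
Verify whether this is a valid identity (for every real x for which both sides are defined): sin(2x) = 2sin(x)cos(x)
Yes, this is an identity.

Claim: sin(2x) = 2sin(x)cos(x).
Reasoning: Put y = x in the addition formula sin(x+y) = sin(x)cos(y) + cos(x)sin(y): sin(2x) = sin(x)cos(x) + cos(x)sin(x) = 2sin(x)cos(x).
So the two sides agree for every real x for which both sides are defined.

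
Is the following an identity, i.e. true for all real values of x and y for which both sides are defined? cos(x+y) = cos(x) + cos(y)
Claim: cos(x+y) = cos(x) + cos(y).
Test a specific point where both sides are defined: x = 2π/3, y = 3π/4.
LHS = cos(x+y) ≈ -0.2588
RHS = cos(x) + cos(y) ≈ -1.2071
Since -0.2588 ≠ -1.2071, the equation fails at this point, so it cannot hold for all real values of x and y for which both sides are defined.
The correct expansion is cos(x+y) = cos(x)cos(y) - sin(x)sin(y); cosine is not additive.

Conclusion: No, this is NOT an identity.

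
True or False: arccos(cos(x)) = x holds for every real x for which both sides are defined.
Claim: arccos(cos(x)) = x.
Test a specific point where both sides are defined: x = -π/6.
LHS = arccos(cos(x)) ≈ 0.5236
RHS = x ≈ -0.5236
Since 0.5236 ≠ -0.5236, the equation fails at this point, so it cannot hold for every real x for which both sides are defined.
arccos only returns values in [0, π], so arccos(cos(x)) = x holds only for x in that interval, not for all real x.

Conclusion: False.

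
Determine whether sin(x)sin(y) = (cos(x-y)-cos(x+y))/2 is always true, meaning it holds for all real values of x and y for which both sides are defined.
Yes, this is an identity.

Claim: sin(x)sin(y) = (cos(x-y)-cos(x+y))/2.
Reasoning: cos(x-y) = cos(x)cos(y) + sin(x)sin(y) and cos(x+y) = cos(x)cos(y) - sin(x)sin(y). Subtracting, cos(x-y) - cos(x+y) = 2sin(x)sin(y); divide by 2.
So the two sides agree for all real values of x and y for which both sides are defined.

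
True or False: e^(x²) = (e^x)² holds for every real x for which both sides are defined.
False.

Claim: e^(x²) = (e^x)².
Test a specific point where both sides are defined: x = 1/2.
LHS = e^(x²) ≈ 1.2840
RHS = (e^x)² ≈ 2.7183
Since 1.2840 ≠ 2.7183, the equation fails at this point, so it cannot hold for every real x for which both sides are defined.
(e^x)² = e^(2x), and 2x ≠ x² in general.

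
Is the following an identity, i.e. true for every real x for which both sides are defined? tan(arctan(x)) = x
Claim: tan(arctan(x)) = x.
Reasoning: For every real x, arctan(x) is by definition the angle in (-π/2, π/2) whose tangent equals x. Taking the tangent of that angle returns x.
So the two sides agree for every real x for which both sides are defined.

Conclusion: Yes, this is an identity.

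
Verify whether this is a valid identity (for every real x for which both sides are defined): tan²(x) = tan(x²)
No, this is NOT an identity.

Claim: tan²(x) = tan(x²).
Test a specific point where both sides are defined: x = -π/6.
LHS = tan²(x) ≈ 0.3333
RHS = tan(x²) ≈ 0.2812
Since 0.3333 ≠ 0.2812, the equation fails at this point, so it cannot hold for every real x for which both sides are defined.
tan²(x) means (tan x)², squaring the output; tan(x²) squares the input. These are different functions.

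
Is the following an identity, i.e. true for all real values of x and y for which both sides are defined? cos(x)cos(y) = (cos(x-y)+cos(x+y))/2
Yes, this is an identity.

Claim: cos(x)cos(y) = (cos(x-y)+cos(x+y))/2.
Reasoning: cos(x-y) = cos(x)cos(y) + sin(x)sin(y) and cos(x+y) = cos(x)cos(y) - sin(x)sin(y). Adding, cos(x-y) + cos(x+y) = 2cos(x)cos(y); divide by 2.
So the two sides agree for all real values of x and y for which both sides are defined.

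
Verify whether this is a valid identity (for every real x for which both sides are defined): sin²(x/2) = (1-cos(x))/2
Claim: sin²(x/2) = (1-cos(x))/2.
Reasoning: Use cos(2θ) = 1 - 2sin²θ with θ = x/2: cos(x) = 1 - 2sin²(x/2). Solving for sin²(x/2) gives (1 - cos(x))/2.
So the two sides agree for every real x for which both sides are defined.

Conclusion: Yes, this is an identity.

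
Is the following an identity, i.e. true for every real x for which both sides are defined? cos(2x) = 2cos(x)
No, this is NOT an identity.

Claim: cos(2x) = 2cos(x).
Test a specific point where both sides are defined: x = 3π/4.
LHS = cos(2x) ≈ 0.0000
RHS = 2cos(x) ≈ -1.4142
Since 0.0000 ≠ -1.4142, the equation fails at this point, so it cannot hold for every real x for which both sides are defined.
The correct double-angle formula is cos(2x) = cos²x - sin²x.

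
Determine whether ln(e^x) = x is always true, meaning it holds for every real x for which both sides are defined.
Yes, this is an identity.

Claim: ln(e^x) = x.
Reasoning: ln is the inverse of the exponential: ln(e^x) asks for the exponent p with e^p = e^x, and since e^p is one-to-one that exponent is p = x.
So the two sides agree for every real x for which both sides are defined.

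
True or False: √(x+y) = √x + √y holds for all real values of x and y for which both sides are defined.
False.

Claim: √(x+y) = √x + √y.
Test a specific point where both sides are defined: x = 1/2, y = 1.
LHS = √(x+y) ≈ 1.2247
RHS = √x + √y ≈ 1.7071
Since 1.2247 ≠ 1.7071, the equation fails at this point, so it cannot hold for all real values of x and y for which both sides are defined.
Squaring the right side gives x + 2√(xy) + y, not x + y.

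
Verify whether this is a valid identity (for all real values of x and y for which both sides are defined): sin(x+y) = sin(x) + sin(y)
Claim: sin(x+y) = sin(x) + sin(y).
Test a specific point where both sides are defined: x = -π/3, y = 2π/3.
LHS = sin(x+y) ≈ 0.8660
RHS = sin(x) + sin(y) ≈ 0.0000
Since 0.8660 ≠ 0.0000, the equation fails at this point, so it cannot hold for all real values of x and y for which both sides are defined.
The correct expansion is sin(x+y) = sin(x)cos(y) + cos(x)sin(y); sine is not additive.

Conclusion: No, this is NOT an identity.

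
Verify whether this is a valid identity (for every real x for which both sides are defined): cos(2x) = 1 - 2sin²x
Claim: cos(2x) = 1 - 2sin²x.
Reasoning: cos(2x) = cos²x - sin²x. Replace cos²x by 1 - sin²x: (1 - sin²x) - sin²x = 1 - 2sin²x.
So the two sides agree for every real x for which both sides are defined.

Conclusion: Yes, this is an identity.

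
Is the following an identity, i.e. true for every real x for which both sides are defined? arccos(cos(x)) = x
No, this is NOT an identity.

Claim: arccos(cos(x)) = x.
Test a specific point where both sides are defined: x = -π/4.
LHS = arccos(cos(x)) ≈ 0.7854
RHS = x ≈ -0.7854
Since 0.7854 ≠ -0.7854, the equation fails at this point, so it cannot hold for every real x for which both sides are defined.
arccos only returns values in [0, π], so arccos(cos(x)) = x holds only for x in that interval, not for all real x.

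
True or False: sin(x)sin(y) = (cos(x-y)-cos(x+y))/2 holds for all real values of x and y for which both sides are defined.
Claim: sin(x)sin(y) = (cos(x-y)-cos(x+y))/2.
Reasoning: cos(x-y) = cos(x)cos(y) + sin(x)sin(y) and cos(x+y) = cos(x)cos(y) - sin(x)sin(y). Subtracting, cos(x-y) - cos(x+y) = 2sin(x)sin(y); divide by 2.
So the two sides agree for all real values of x and y for which both sides are defined.

Conclusion: True.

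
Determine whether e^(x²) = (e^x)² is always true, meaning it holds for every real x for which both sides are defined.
No, this is NOT an identity.

Claim: e^(x²) = (e^x)².
Test a specific point where both sides are defined: x = -3.
LHS = e^(x²) ≈ 8103.0839
RHS = (e^x)² ≈ 0.0025
Since 8103.0839 ≠ 0.0025, the equation fails at this point, so it cannot hold for every real x for which both sides are defined.
(e^x)² = e^(2x), and 2x ≠ x² in general.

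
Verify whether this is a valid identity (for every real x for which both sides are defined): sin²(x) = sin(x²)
No, this is NOT an identity.

Claim: sin²(x) = sin(x²).
Test a specific point where both sides are defined: x = π/3.
LHS = sin²(x) ≈ 0.7500
RHS = sin(x²) ≈ 0.8897
Since 0.7500 ≠ 0.8897, the equation fails at this point, so it cannot hold for every real x for which both sides are defined.
sin²(x) means (sin x)², squaring the output; sin(x²) squares the input. These are different functions.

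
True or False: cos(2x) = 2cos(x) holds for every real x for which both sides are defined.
False.

Claim: cos(2x) = 2cos(x).
Test a specific point where both sides are defined: x = 3π/4.
LHS = cos(2x) ≈ 0.0000
RHS = 2cos(x) ≈ -1.4142
Since 0.0000 ≠ -1.4142, the equation fails at this point, so it cannot hold for every real x for which both sides are defined.
The correct double-angle formula is cos(2x) = cos²x - sin²x.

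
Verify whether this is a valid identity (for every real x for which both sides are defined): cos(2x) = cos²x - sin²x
Yes, this is an identity.

Claim: cos(2x) = cos²x - sin²x.
Reasoning: Put y = x in the addition formula cos(x+y) = cos(x)cos(y) - sin(x)sin(y): cos(2x) = cos²x - sin²x.
So the two sides agree for every real x for which both sides are defined.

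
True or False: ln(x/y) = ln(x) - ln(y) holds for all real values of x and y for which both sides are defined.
Claim: ln(x/y) = ln(x) - ln(y).
Reasoning: Both sides are simultaneously defined only when x, y > 0. Write x = e^p, y = e^q. Then x/y = e^(p-q), so ln(x/y) = p - q = ln(x) - ln(y).
So the two sides agree for all real values of x and y for which both sides are defined.

Conclusion: True.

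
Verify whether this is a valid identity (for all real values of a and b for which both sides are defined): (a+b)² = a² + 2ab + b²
Yes, this is an identity.

Claim: (a+b)² = a² + 2ab + b².
Reasoning: Expand: (a+b)² = (a+b)(a+b) = a·a + a·b + b·a + b·b = a² + 2ab + b².
So the two sides agree for all real values of a and b for which both sides are defined.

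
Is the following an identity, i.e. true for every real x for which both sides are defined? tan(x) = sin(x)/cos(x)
Claim: tan(x) = sin(x)/cos(x).
Reasoning: For an angle x whose terminal point on the unit circle is (cos x, sin x), tan(x) is defined as the ratio (second coordinate)/(first coordinate) = sin(x)/cos(x), wherever cos(x) ≠ 0.
So the two sides agree for every real x for which both sides are defined.

Conclusion: Yes, this is an identity.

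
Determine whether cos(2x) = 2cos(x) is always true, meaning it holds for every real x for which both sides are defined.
No, this is NOT an identity.

Claim: cos(2x) = 2cos(x).
Test a specific point where both sides are defined: x = π/6.
LHS = cos(2x) ≈ 0.5000
RHS = 2cos(x) ≈ 1.7321
Since 0.5000 ≠ 1.7321, the equation fails at this point, so it cannot hold for every real x for which both sides are defined.
The correct double-angle formula is cos(2x) = cos²x - sin²x.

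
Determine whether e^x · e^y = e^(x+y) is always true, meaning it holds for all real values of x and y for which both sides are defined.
Yes, this is an identity.

Claim: e^x · e^y = e^(x+y).
Reasoning: This is the law of exponents for a common base: multiplying powers adds exponents. E.g. from the series, (Σ x^j/j!)(Σ y^k/k!) = Σ_m (Σ_{j+k=m} x^j y^k/(j!k!)) = Σ_m (x+y)^m/m! by the binomial theorem.
So the two sides agree for all real values of x and y for which both sides are defined.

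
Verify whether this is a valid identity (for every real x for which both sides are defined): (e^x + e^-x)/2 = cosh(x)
Claim: (e^x + e^-x)/2 = cosh(x).
Reasoning: This is exactly the definition of the hyperbolic cosine: cosh(x) := (e^x + e^-x)/2.
So the two sides agree for every real x for which both sides are defined.

Conclusion: Yes, this is an identity.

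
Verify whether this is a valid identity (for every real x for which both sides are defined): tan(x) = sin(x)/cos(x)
Claim: tan(x) = sin(x)/cos(x).
Reasoning: For an angle x whose terminal point on the unit circle is (cos x, sin x), tan(x) is defined as the ratio (second coordinate)/(first coordinate) = sin(x)/cos(x), wherever cos(x) ≠ 0.
So the two sides agree for every real x for which both sides are defined.

Conclusion: Yes, this is an identity.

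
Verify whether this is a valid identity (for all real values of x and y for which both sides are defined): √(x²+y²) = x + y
No, this is NOT an identity.

Claim: √(x²+y²) = x + y.
Test a specific point where both sides are defined: x = -2, y = 2.
LHS = √(x²+y²) ≈ 2.8284
RHS = x + y ≈ 0.0000
Since 2.8284 ≠ 0.0000, the equation fails at this point, so it cannot hold for all real values of x and y for which both sides are defined.
(x+y)² = x² + 2xy + y², not x² + y², so the square root does not split this way.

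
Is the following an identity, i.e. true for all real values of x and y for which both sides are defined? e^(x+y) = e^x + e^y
Claim: e^(x+y) = e^x + e^y.
Test a specific point where both sides are defined: x = 3, y = 1.
LHS = e^(x+y) ≈ 54.5982
RHS = e^x + e^y ≈ 22.8038
Since 54.5982 ≠ 22.8038, the equation fails at this point, so it cannot hold for all real values of x and y for which both sides are defined.
The correct rule is e^(x+y) = e^x · e^y (a product, not a sum).

Conclusion: No, this is NOT an identity.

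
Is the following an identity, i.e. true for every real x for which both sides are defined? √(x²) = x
No, this is NOT an identity.

Claim: √(x²) = x.
Test a specific point where both sides are defined: x = -3.
LHS = √(x²) ≈ 3.0000
RHS = x ≈ -3.0000
Since 3.0000 ≠ -3.0000, the equation fails at this point, so it cannot hold for every real x for which both sides are defined.
√(x²) = |x|, which differs from x whenever x < 0 (both sides are defined for every real x).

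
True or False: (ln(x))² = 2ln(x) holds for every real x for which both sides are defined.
Claim: (ln(x))² = 2ln(x).
Test a specific point where both sides are defined: x = 3/2.
LHS = (ln(x))² ≈ 0.1644
RHS = 2ln(x) ≈ 0.8109
Since 0.1644 ≠ 0.8109, the equation fails at this point, so it cannot hold for every real x for which both sides are defined.
2ln(x) equals ln(x²), which is not the same as (ln x)².

Conclusion: False.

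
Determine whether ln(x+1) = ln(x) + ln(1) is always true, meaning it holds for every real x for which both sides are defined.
No, this is NOT an identity.

Claim: ln(x+1) = ln(x) + ln(1).
Test a specific point where both sides are defined: x = 1.
LHS = ln(x+1) ≈ 0.6931
RHS = ln(x) + ln(1) ≈ 0.0000
Since 0.6931 ≠ 0.0000, the equation fails at this point, so it cannot hold for every real x for which both sides are defined.
ln(1) = 0, so the right side is just ln(x), which differs from ln(x+1).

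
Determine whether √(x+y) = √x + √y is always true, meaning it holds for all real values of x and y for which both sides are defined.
Claim: √(x+y) = √x + √y.
Test a specific point where both sides are defined: x = 5, y = 1/2.
LHS = √(x+y) ≈ 2.3452
RHS = √x + √y ≈ 2.9432
Since 2.3452 ≠ 2.9432, the equation fails at this point, so it cannot hold for all real values of x and y for which both sides are defined.
Squaring the right side gives x + 2√(xy) + y, not x + y.

Conclusion: No, this is NOT an identity.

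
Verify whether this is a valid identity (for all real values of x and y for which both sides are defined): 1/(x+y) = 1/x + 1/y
Claim: 1/(x+y) = 1/x + 1/y.
Test a specific point where both sides are defined: x = -2, y = 1/2.
LHS = 1/(x+y) ≈ -0.6667
RHS = 1/x + 1/y ≈ 1.5000
Since -0.6667 ≠ 1.5000, the equation fails at this point, so it cannot hold for all real values of x and y for which both sides are defined.
1/x + 1/y = (x+y)/(xy), which is not 1/(x+y).

Conclusion: No, this is NOT an identity.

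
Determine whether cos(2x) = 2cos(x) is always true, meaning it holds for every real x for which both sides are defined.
Claim: cos(2x) = 2cos(x).
Test a specific point where both sides are defined: x = π.
LHS = cos(2x) ≈ 1.0000
RHS = 2cos(x) ≈ -2.0000
Since 1.0000 ≠ -2.0000, the equation fails at this point, so it cannot hold for every real x for which both sides are defined.
The correct double-angle formula is cos(2x) = cos²x - sin²x.

Conclusion: No, this is NOT an identity.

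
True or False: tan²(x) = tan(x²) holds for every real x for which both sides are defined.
Claim: tan²(x) = tan(x²).
Test a specific point where both sides are defined: x = -π/3.
LHS = tan²(x) ≈ 3.0000
RHS = tan(x²) ≈ 1.9485
Since 3.0000 ≠ 1.9485, the equation fails at this point, so it cannot hold for every real x for which both sides are defined.
tan²(x) means (tan x)², squaring the output; tan(x²) squares the input. These are different functions.

Conclusion: False.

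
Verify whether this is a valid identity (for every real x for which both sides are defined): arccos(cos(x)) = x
No, this is NOT an identity.

Claim: arccos(cos(x)) = x.
Test a specific point where both sides are defined: x = -π/3.
LHS = arccos(cos(x)) ≈ 1.0472
RHS = x ≈ -1.0472
Since 1.0472 ≠ -1.0472, the equation fails at this point, so it cannot hold for every real x for which both sides are defined.
arccos only returns values in [0, π], so arccos(cos(x)) = x holds only for x in that interval, not for all real x.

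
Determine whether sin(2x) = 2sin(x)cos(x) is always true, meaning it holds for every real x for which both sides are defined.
Yes, this is an identity.

Claim: sin(2x) = 2sin(x)cos(x).
Reasoning: Put y = x in the addition formula sin(x+y) = sin(x)cos(y) + cos(x)sin(y): sin(2x) = sin(x)cos(x) + cos(x)sin(x) = 2sin(x)cos(x).
So the two sides agree for every real x for which both sides are defined.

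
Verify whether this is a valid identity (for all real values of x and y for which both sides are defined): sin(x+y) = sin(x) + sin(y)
No, this is NOT an identity.

Claim: sin(x+y) = sin(x) + sin(y).
Test a specific point where both sides are defined: x = -π/6, y = -π/2.
LHS = sin(x+y) ≈ -0.8660
RHS = sin(x) + sin(y) ≈ -1.5000
Since -0.8660 ≠ -1.5000, the equation fails at this point, so it cannot hold for all real values of x and y for which both sides are defined.
The correct expansion is sin(x+y) = sin(x)cos(y) + cos(x)sin(y); sine is not additive.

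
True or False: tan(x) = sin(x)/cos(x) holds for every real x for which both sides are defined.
Claim: tan(x) = sin(x)/cos(x).
Reasoning: For an angle x whose terminal point on the unit circle is (cos x, sin x), tan(x) is defined as the ratio (second coordinate)/(first coordinate) = sin(x)/cos(x), wherever cos(x) ≠ 0.
So the two sides agree for every real x for which both sides are defined.

Conclusion: True.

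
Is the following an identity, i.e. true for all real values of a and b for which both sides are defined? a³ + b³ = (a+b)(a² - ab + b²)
Yes, this is an identity.

Claim: a³ + b³ = (a+b)(a² - ab + b²).
Reasoning: Expand the right side: (a+b)(a² - ab + b²) = a³ - a²b + ab² + a²b - ab² + b³ = a³ + b³ (the middle terms cancel in pairs).
So the two sides agree for all real values of a and b for which both sides are defined.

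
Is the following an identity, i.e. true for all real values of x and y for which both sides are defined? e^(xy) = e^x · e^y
No, this is NOT an identity.

Claim: e^(xy) = e^x · e^y.
Test a specific point where both sides are defined: x = -2, y = 3.
LHS = e^(xy) ≈ 0.0025
RHS = e^x · e^y ≈ 2.7183
Since 0.0025 ≠ 2.7183, the equation fails at this point, so it cannot hold for all real values of x and y for which both sides are defined.
e^x · e^y = e^(x+y), not e^(xy).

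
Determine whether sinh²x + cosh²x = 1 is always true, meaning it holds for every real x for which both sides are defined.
Claim: sinh²x + cosh²x = 1.
Test a specific point where both sides are defined: x = 2.
LHS = sinh²x + cosh²x ≈ 27.3082
RHS = 1 ≈ 1.0000
Since 27.3082 ≠ 1.0000, the equation fails at this point, so it cannot hold for every real x for which both sides are defined.
The correct hyperbolic identity is cosh²x - sinh²x = 1 (a difference); the sum sinh²x + cosh²x equals cosh(2x).

Conclusion: No, this is NOT an identity.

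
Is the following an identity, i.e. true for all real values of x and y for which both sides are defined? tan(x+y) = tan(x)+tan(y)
No, this is NOT an identity.

Claim: tan(x+y) = tan(x)+tan(y).
Test a specific point where both sides are defined: x = π/6, y = 2π/3.
LHS = tan(x+y) ≈ -0.5774
RHS = tan(x)+tan(y) ≈ -1.1547
Since -0.5774 ≠ -1.1547, the equation fails at this point, so it cannot hold for all real values of x and y for which both sides are defined.
The correct formula is tan(x+y) = (tan(x) + tan(y))/(1 - tan(x)tan(y)).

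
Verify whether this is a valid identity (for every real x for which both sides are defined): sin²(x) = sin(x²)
Claim: sin²(x) = sin(x²).
Test a specific point where both sides are defined: x = -π/2.
LHS = sin²(x) ≈ 1.0000
RHS = sin(x²) ≈ 0.6243
Since 1.0000 ≠ 0.6243, the equation fails at this point, so it cannot hold for every real x for which both sides are defined.
sin²(x) means (sin x)², squaring the output; sin(x²) squares the input. These are different functions.

Conclusion: No, this is NOT an identity.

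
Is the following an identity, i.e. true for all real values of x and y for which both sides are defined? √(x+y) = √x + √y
No, this is NOT an identity.

Claim: √(x+y) = √x + √y.
Test a specific point where both sides are defined: x = 1, y = 4.
LHS = √(x+y) ≈ 2.2361
RHS = √x + √y ≈ 3.0000
Since 2.2361 ≠ 3.0000, the equation fails at this point, so it cannot hold for all real values of x and y for which both sides are defined.
Squaring the right side gives x + 2√(xy) + y, not x + y.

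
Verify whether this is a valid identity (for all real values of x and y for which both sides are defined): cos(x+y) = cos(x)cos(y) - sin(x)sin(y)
Claim: cos(x+y) = cos(x)cos(y) - sin(x)sin(y).
Reasoning: By Euler's formula e^(i(x+y)) = e^(ix)·e^(iy) = (cos x + i·sin x)(cos y + i·sin y). The real part of the left side is cos(x+y); the real part of the product is cos(x)cos(y) - sin(x)sin(y) (since i·i = -1).
So the two sides agree for all real values of x and y for which both sides are defined.

Conclusion: Yes, this is an identity.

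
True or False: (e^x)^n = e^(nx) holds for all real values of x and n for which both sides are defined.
True.

Claim: (e^x)^n = e^(nx).
Reasoning: e^x is a positive real number, and for a positive base B and real exponent n, B^n = e^(n·ln B). With B = e^x, ln B = x, so (e^x)^n = e^(n·x).
So the two sides agree for all real values of x and n for which both sides are defined.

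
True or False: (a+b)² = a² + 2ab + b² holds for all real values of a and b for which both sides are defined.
Claim: (a+b)² = a² + 2ab + b².
Reasoning: Expand: (a+b)² = (a+b)(a+b) = a·a + a·b + b·a + b·b = a² + 2ab + b².
So the two sides agree for all real values of a and b for which both sides are defined.

Conclusion: True.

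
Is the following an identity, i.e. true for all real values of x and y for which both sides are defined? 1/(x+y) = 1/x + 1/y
No, this is NOT an identity.

Claim: 1/(x+y) = 1/x + 1/y.
Test a specific point where both sides are defined: x = -1, y = 3/2.
LHS = 1/(x+y) ≈ 2.0000
RHS = 1/x + 1/y ≈ -0.3333
Since 2.0000 ≠ -0.3333, the equation fails at this point, so it cannot hold for all real values of x and y for which both sides are defined.
1/x + 1/y = (x+y)/(xy), which is not 1/(x+y).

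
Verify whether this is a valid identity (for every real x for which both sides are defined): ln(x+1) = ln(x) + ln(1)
No, this is NOT an identity.

Claim: ln(x+1) = ln(x) + ln(1).
Test a specific point where both sides are defined: x = 1.
LHS = ln(x+1) ≈ 0.6931
RHS = ln(x) + ln(1) ≈ 0.0000
Since 0.6931 ≠ 0.0000, the equation fails at this point, so it cannot hold for every real x for which both sides are defined.
ln(1) = 0, so the right side is just ln(x), which differs from ln(x+1).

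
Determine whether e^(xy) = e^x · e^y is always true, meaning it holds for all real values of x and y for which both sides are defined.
No, this is NOT an identity.

Claim: e^(xy) = e^x · e^y.
Test a specific point where both sides are defined: x = 1, y = 4.
LHS = e^(xy) ≈ 54.5982
RHS = e^x · e^y ≈ 148.4132
Since 54.5982 ≠ 148.4132, the equation fails at this point, so it cannot hold for all real values of x and y for which both sides are defined.
e^x · e^y = e^(x+y), not e^(xy).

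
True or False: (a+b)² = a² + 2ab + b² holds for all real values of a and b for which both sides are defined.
Claim: (a+b)² = a² + 2ab + b².
Reasoning: Expand: (a+b)² = (a+b)(a+b) = a·a + a·b + b·a + b·b = a² + 2ab + b².
So the two sides agree for all real values of a and b for which both sides are defined.

Conclusion: True.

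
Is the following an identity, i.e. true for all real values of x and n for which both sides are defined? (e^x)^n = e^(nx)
Claim: (e^x)^n = e^(nx).
Reasoning: e^x is a positive real number, and for a positive base B and real exponent n, B^n = e^(n·ln B). With B = e^x, ln B = x, so (e^x)^n = e^(n·x).
So the two sides agree for all real values of x and n for which both sides are defined.

Conclusion: Yes, this is an identity.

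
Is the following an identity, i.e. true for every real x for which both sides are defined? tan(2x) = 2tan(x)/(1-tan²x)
Claim: tan(2x) = 2tan(x)/(1-tan²x).
Reasoning: tan(2x) = sin(2x)/cos(2x) = 2sin(x)cos(x) / (cos²x - sin²x). Divide numerator and denominator by cos²x: 2tan(x) / (1 - tan²x).
So the two sides agree for every real x for which both sides are defined.

Conclusion: Yes, this is an identity.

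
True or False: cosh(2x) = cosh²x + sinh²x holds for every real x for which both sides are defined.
True.

Claim: cosh(2x) = cosh²x + sinh²x.
Reasoning: cosh²x = (e^(2x) + 2 + e^(-2x))/4 and sinh²x = (e^(2x) - 2 + e^(-2x))/4. Adding gives (2e^(2x) + 2e^(-2x))/4 = (e^(2x) + e^(-2x))/2 = cosh(2x).
So the two sides agree for every real x for which both sides are defined.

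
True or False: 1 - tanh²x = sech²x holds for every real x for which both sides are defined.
True.

Claim: 1 - tanh²x = sech²x.
Reasoning: Divide cosh²x - sinh²x = 1 through by cosh²x (never zero): 1 - tanh²x = 1/cosh²x = sech²x.
So the two sides agree for every real x for which both sides are defined.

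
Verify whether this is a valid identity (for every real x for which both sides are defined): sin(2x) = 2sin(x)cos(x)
Claim: sin(2x) = 2sin(x)cos(x).
Reasoning: Put y = x in the addition formula sin(x+y) = sin(x)cos(y) + cos(x)sin(y): sin(2x) = sin(x)cos(x) + cos(x)sin(x) = 2sin(x)cos(x).
So the two sides agree for every real x for which both sides are defined.

Conclusion: Yes, this is an identity.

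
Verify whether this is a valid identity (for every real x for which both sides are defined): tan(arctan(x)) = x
Yes, this is an identity.

Claim: tan(arctan(x)) = x.
Reasoning: For every real x, arctan(x) is by definition the angle in (-π/2, π/2) whose tangent equals x. Taking the tangent of that angle returns x.
So the two sides agree for every real x for which both sides are defined.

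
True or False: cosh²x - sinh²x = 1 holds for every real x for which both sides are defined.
Claim: cosh²x - sinh²x = 1.
Reasoning: With cosh(x) = (e^x + e^-x)/2 and sinh(x) = (e^x - e^-x)/2: cosh²x = (e^(2x) + 2 + e^(-2x))/4 and sinh²x = (e^(2x) - 2 + e^(-2x))/4. Subtracting leaves 4/4 = 1.
So the two sides agree for every real x for which both sides are defined.

Conclusion: True.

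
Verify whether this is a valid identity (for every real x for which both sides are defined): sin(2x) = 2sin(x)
Claim: sin(2x) = 2sin(x).
Test a specific point where both sides are defined: x = -π/4.
LHS = sin(2x) ≈ -1.0000
RHS = 2sin(x) ≈ -1.4142
Since -1.0000 ≠ -1.4142, the equation fails at this point, so it cannot hold for every real x for which both sides are defined.
The correct double-angle formula is sin(2x) = 2sin(x)cos(x).

Conclusion: No, this is NOT an identity.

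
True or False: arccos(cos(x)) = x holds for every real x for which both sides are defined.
False.

Claim: arccos(cos(x)) = x.
Test a specific point where both sides are defined: x = -π/3.
LHS = arccos(cos(x)) ≈ 1.0472
RHS = x ≈ -1.0472
Since 1.0472 ≠ -1.0472, the equation fails at this point, so it cannot hold for every real x for which both sides are defined.
arccos only returns values in [0, π], so arccos(cos(x)) = x holds only for x in that interval, not for all real x.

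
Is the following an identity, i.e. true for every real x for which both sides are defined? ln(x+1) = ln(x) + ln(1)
No, this is NOT an identity.

Claim: ln(x+1) = ln(x) + ln(1).
Test a specific point where both sides are defined: x = 3.
LHS = ln(x+1) ≈ 1.3863
RHS = ln(x) + ln(1) ≈ 1.0986
Since 1.3863 ≠ 1.0986, the equation fails at this point, so it cannot hold for every real x for which both sides are defined.
ln(1) = 0, so the right side is just ln(x), which differs from ln(x+1).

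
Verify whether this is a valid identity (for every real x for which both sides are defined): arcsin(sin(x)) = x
Claim: arcsin(sin(x)) = x.
Test a specific point where both sides are defined: x = π.
LHS = arcsin(sin(x)) ≈ 0.0000
RHS = x ≈ 3.1416
Since 0.0000 ≠ 3.1416, the equation fails at this point, so it cannot hold for every real x for which both sides are defined.
arcsin only returns values in [-π/2, π/2], so arcsin(sin(x)) = x holds only for x in that interval, not for all real x.

Conclusion: No, this is NOT an identity.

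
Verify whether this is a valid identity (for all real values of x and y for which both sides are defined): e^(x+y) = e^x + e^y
Claim: e^(x+y) = e^x + e^y.
Test a specific point where both sides are defined: x = 5, y = -3.
LHS = e^(x+y) ≈ 7.3891
RHS = e^x + e^y ≈ 148.4629
Since 7.3891 ≠ 148.4629, the equation fails at this point, so it cannot hold for all real values of x and y for which both sides are defined.
The correct rule is e^(x+y) = e^x · e^y (a product, not a sum).

Conclusion: No, this is NOT an identity.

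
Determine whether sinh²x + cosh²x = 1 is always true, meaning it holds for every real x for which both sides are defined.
No, this is NOT an identity.

Claim: sinh²x + cosh²x = 1.
Test a specific point where both sides are defined: x = 2.
LHS = sinh²x + cosh²x ≈ 27.3082
RHS = 1 ≈ 1.0000
Since 27.3082 ≠ 1.0000, the equation fails at this point, so it cannot hold for every real x for which both sides are defined.
The correct hyperbolic identity is cosh²x - sinh²x = 1 (a difference); the sum sinh²x + cosh²x equals cosh(2x).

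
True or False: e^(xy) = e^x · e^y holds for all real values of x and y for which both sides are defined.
False.

Claim: e^(xy) = e^x · e^y.
Test a specific point where both sides are defined: x = 2, y = -3.
LHS = e^(xy) ≈ 0.0025
RHS = e^x · e^y ≈ 0.3679
Since 0.0025 ≠ 0.3679, the equation fails at this point, so it cannot hold for all real values of x and y for which both sides are defined.
e^x · e^y = e^(x+y), not e^(xy).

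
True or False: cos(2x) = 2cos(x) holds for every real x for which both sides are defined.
False.

Claim: cos(2x) = 2cos(x).
Test a specific point where both sides are defined: x = π/4.
LHS = cos(2x) ≈ 0.0000
RHS = 2cos(x) ≈ 1.4142
Since 0.0000 ≠ 1.4142, the equation fails at this point, so it cannot hold for every real x for which both sides are defined.
The correct double-angle formula is cos(2x) = cos²x - sin²x.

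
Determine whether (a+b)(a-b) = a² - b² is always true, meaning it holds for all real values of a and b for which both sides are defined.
Yes, this is an identity.

Claim: (a+b)(a-b) = a² - b².
Reasoning: Expand: (a+b)(a-b) = a² - ab + ba - b² = a² - b² (the cross terms cancel).
So the two sides agree for all real values of a and b for which both sides are defined.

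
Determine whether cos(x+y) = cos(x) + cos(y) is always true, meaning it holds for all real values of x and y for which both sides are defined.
No, this is NOT an identity.

Claim: cos(x+y) = cos(x) + cos(y).
Test a specific point where both sides are defined: x = -π/4, y = π/6.
LHS = cos(x+y) ≈ 0.9659
RHS = cos(x) + cos(y) ≈ 1.5731
Since 0.9659 ≠ 1.5731, the equation fails at this point, so it cannot hold for all real values of x and y for which both sides are defined.
The correct expansion is cos(x+y) = cos(x)cos(y) - sin(x)sin(y); cosine is not additive.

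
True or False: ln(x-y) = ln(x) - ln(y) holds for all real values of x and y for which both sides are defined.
False.

Claim: ln(x-y) = ln(x) - ln(y).
Test a specific point where both sides are defined: x = 3, y = 1/2.
LHS = ln(x-y) ≈ 0.9163
RHS = ln(x) - ln(y) ≈ 1.7918
Since 0.9163 ≠ 1.7918, the equation fails at this point, so it cannot hold for all real values of x and y for which both sides are defined.
ln(x) - ln(y) = ln(x/y), not ln(x-y).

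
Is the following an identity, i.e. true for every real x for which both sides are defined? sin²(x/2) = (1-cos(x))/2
Claim: sin²(x/2) = (1-cos(x))/2.
Reasoning: Use cos(2θ) = 1 - 2sin²θ with θ = x/2: cos(x) = 1 - 2sin²(x/2). Solving for sin²(x/2) gives (1 - cos(x))/2.
So the two sides agree for every real x for which both sides are defined.

Conclusion: Yes, this is an identity.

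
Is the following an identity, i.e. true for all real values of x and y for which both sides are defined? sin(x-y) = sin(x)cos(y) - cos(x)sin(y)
Yes, this is an identity.

Claim: sin(x-y) = sin(x)cos(y) - cos(x)sin(y).
Reasoning: Replace y by -y in sin(x+y) = sin(x)cos(y) + cos(x)sin(y) and use cos(-y) = cos(y), sin(-y) = -sin(y): sin(x-y) = sin(x)cos(y) - cos(x)sin(y).
So the two sides agree for all real values of x and y for which both sides are defined.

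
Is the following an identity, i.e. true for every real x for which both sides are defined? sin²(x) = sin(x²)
Claim: sin²(x) = sin(x²).
Test a specific point where both sides are defined: x = π/3.
LHS = sin²(x) ≈ 0.7500
RHS = sin(x²) ≈ 0.8897
Since 0.7500 ≠ 0.8897, the equation fails at this point, so it cannot hold for every real x for which both sides are defined.
sin²(x) means (sin x)², squaring the output; sin(x²) squares the input. These are different functions.

Conclusion: No, this is NOT an identity.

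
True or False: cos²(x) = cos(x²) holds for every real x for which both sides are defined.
False.

Claim: cos²(x) = cos(x²).
Test a specific point where both sides are defined: x = -π/3.
LHS = cos²(x) ≈ 0.2500
RHS = cos(x²) ≈ 0.4566
Since 0.2500 ≠ 0.4566, the equation fails at this point, so it cannot hold for every real x for which both sides are defined.
cos²(x) means (cos x)², squaring the output; cos(x²) squares the input. These are different functions.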